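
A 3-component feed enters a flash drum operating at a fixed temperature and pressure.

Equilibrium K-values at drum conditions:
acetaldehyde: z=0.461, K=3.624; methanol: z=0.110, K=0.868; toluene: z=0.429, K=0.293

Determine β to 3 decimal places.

β = 0.535

Material balance + equilibrium reduce to Σ zᵢ(Kᵢ−1)/(1+β(Kᵢ−1)) = 0.
Check two-phase: ΣzᵢKᵢ = 1.892 > 1 and Σzᵢ/Kᵢ = 1.718 > 1, so g(0) = 0.892 > 0 and g(1) = -0.718 < 0.
Newton–Raphson from β = 0.5:
  β = 0.500: g = 0.0385, g' = -1.109 → β = 0.535
Converged at β = 0.535.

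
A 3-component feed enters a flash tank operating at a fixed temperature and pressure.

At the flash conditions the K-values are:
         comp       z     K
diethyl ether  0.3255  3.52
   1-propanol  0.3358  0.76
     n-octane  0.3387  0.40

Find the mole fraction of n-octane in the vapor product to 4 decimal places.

y_n-octane = 0.1891

Material balance + equilibrium reduce to Σ zᵢ(Kᵢ−1)/(1+V/F(Kᵢ−1)) = 0.
Feasibility: ΣzᵢKᵢ = 1.5364, Σzᵢ/Kᵢ = 1.3811 — both > 1, two phases present.
Iterate (Newton) starting at V/F = 0.69:
  V/F = 0.6900: g = -0.14388, g' = -0.6584 → V/F = 0.4715
  V/F = 0.4715: g = 0.00061, g' = -0.6934 → V/F = 0.4724
Converged at V/F = 0.4724.
Compositions from xᵢ = zᵢ/(1+V/F(Kᵢ−1)), yᵢ = Kᵢxᵢ:
  diethyl ether: x = 0.1486, y = 0.5231
  1-propanol: x = 0.3787, y = 0.2878
  n-octane: x = 0.4727, y = 0.1891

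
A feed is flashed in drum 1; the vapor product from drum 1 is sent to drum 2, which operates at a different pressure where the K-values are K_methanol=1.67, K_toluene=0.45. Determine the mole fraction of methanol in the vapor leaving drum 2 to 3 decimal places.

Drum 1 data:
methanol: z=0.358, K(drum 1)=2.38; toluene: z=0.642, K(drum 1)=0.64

y_methanol (drum 2) = 0.753

Drum 1:
Binary case is linear: z₁(K₁−1)(1+ψ₁(K₂−1)) + z₂(K₂−1)(1+ψ₁(K₁−1)) = 0
⇒ ψ₁ = [z₁(K₁−1)+z₂(K₂−1)] / [−(K₁−1)(K₂−1)] = 0.2629/0.4968 = 0.529
Drum-1 compositions:
  methanol: x = 0.207, y = 0.492
  toluene: x = 0.793, y = 0.508
Drum-2 feed = drum-1 vapor: z₂ = (0.4924, 0.5076).
Drum 2:
Material balance + equilibrium reduce to Σ zᵢ(Kᵢ−1)/(1+ψ₂(Kᵢ−1)) = 0.
Check two-phase: ΣzᵢKᵢ = 1.051 > 1 and Σzᵢ/Kᵢ = 1.423 > 1, so g(0) = 0.051 > 0 and g(1) = -0.423 < 0.
Binary case is linear: z₁(K₁−1)(1+ψ₂(K₂−1)) + z₂(K₂−1)(1+ψ₂(K₁−1)) = 0
⇒ ψ₂ = [z₁(K₁−1)+z₂(K₂−1)] / [−(K₁−1)(K₂−1)] = 0.0507/0.3685 = 0.138
  methanol: x = 0.451, y = 0.753
  toluene: x = 0.549, y = 0.247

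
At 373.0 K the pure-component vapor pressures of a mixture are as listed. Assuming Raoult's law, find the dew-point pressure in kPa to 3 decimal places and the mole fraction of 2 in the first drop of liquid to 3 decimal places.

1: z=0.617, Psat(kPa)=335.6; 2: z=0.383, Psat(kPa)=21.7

Pdew = 51.313 kPa, x_2 = 0.906

At the dew point ψ → 1, so Σzᵢ/Kᵢ = 1 with Kᵢ = Pᵢˢᵃᵗ/P ⇒ 1/P = Σzᵢ/Pᵢˢᵃᵗ.
1/P = 0.617/335.6 + 0.383/21.7 = 0.019488 ⇒ P = 51.313 kPa
xᵢ = zᵢP/Pᵢˢᵃᵗ ⇒ x_2 = 0.383·51.313/21.7 = 0.906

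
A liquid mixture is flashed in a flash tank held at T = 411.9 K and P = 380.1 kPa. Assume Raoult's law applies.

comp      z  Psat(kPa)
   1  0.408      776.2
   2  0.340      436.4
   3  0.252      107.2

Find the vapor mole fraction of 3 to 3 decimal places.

y_3 = 0.122

Raoult's law: Kᵢ = Pᵢˢᵃᵗ/P = Pᵢˢᵃᵗ/380.1.
  K_1 = 776.2/380.1 = 2.04209, K_2 = 436.4/380.1 = 1.14812, K_3 = 107.2/380.1 = 0.28203
Newton iteration, ψ⁰ = 0.48:
  ψ = 0.480: g = 0.0544, g' = -0.506 → ψ = 0.587
  ψ = 0.587: g = -0.0029, g' = -0.565 → ψ = 0.582
Converged at ψ = 0.582.
Compositions from xᵢ = zᵢ/(1+ψ(Kᵢ−1)), yᵢ = Kᵢxᵢ:
  1: x = 0.254, y = 0.518
  2: x = 0.313, y = 0.359
  3: x = 0.433, y = 0.122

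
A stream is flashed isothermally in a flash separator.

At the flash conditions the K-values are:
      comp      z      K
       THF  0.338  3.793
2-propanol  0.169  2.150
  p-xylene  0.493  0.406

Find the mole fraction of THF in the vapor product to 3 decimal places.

y_THF = 0.472

Newton iteration, ψ⁰ = 0.37:
  ψ = 0.370: g = 0.2253, g' = -1.033 → ψ = 0.588
  ψ = 0.588: g = 0.0232, g' = -0.868 → ψ = 0.615
Converged at ψ = 0.615.
Compositions from xᵢ = zᵢ/(1+ψ(Kᵢ−1)), yᵢ = Kᵢxᵢ:
  THF: x = 0.124, y = 0.472
  2-propanol: x = 0.099, y = 0.213
  p-xylene: x = 0.777, y = 0.315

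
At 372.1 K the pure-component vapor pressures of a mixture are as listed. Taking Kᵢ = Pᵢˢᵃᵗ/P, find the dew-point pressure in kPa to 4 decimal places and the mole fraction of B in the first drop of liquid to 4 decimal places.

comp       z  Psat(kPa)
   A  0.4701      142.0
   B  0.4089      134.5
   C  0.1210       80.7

Pdew = 127.3870 kPa, x_B = 0.3873

At the dew point ψ → 1, so Σzᵢ/Kᵢ = 1 with Kᵢ = Pᵢˢᵃᵗ/P ⇒ 1/P = Σzᵢ/Pᵢˢᵃᵗ.
1/P = 0.4701/142.0 + 0.4089/134.5 + 0.1210/80.7 = 0.0078501 ⇒ P = 127.3870 kPa
xᵢ = zᵢP/Pᵢˢᵃᵗ ⇒ x_B = 0.4089·127.3870/134.5 = 0.3873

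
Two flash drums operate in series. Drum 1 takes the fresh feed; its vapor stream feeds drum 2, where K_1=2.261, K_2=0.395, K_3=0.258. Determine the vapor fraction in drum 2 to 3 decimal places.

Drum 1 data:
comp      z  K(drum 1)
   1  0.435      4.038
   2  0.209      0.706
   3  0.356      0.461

Drum 1:
Material balance + equilibrium reduce to Σ zᵢ(Kᵢ−1)/(1+ψ₁(Kᵢ−1)) = 0.
Check two-phase: ΣzᵢKᵢ = 2.068 > 1 and Σzᵢ/Kᵢ = 1.176 > 1, so g(0) = 1.068 > 0 and g(1) = -0.176 < 0.
Newton–Raphson from ψ₁ = 0.5:
  ψ₁ = 0.500: g = 0.1899, g' = -0.851 → ψ₁ = 0.723
  ψ₁ = 0.723: g = 0.0209, g' = -0.700 → ψ₁ = 0.753
Converged at ψ₁ = 0.753.
Drum-1 compositions:
  1: x = 0.132, y = 0.534
  2: x = 0.268, y = 0.190
  3: x = 0.599, y = 0.276
Drum-2 feed = drum-1 vapor: z₂ = (0.5342, 0.1895, 0.2763).
Drum 2:
Rachford–Rice: g(ψ₂) = Σ zᵢ(Kᵢ−1)/(1+ψ₂(Kᵢ−1)) = 0.
Feasibility: ΣzᵢKᵢ = 1.354, Σzᵢ/Kᵢ = 1.787 — both > 1, two phases present.
Newton–Raphson from ψ₂ = 0.5:
  ψ₂ = 0.500: g = -0.0771, g' = -0.847 → ψ₂ = 0.409
  ψ₂ = 0.409: g = -0.0021, g' = -0.806 → ψ₂ = 0.406
Converged at ψ₂ = 0.406.
  1: x = 0.353, y = 0.799
  2: x = 0.251, y = 0.099
  3: x = 0.395, y = 0.102

V/F (drum 2) = 0.406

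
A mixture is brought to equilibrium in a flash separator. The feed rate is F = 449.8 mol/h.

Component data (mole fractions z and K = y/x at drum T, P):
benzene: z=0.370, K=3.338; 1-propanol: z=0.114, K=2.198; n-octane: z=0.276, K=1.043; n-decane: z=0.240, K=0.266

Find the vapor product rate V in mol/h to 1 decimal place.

V = 340.0 mol/h

Newton–Raphson from β = 0.5:
  β = 0.500: g = 0.2176, g' = -0.817 → β = 0.766
  β = 0.766: g = -0.0100, g' = -0.980 → β = 0.756
Converged at β = 0.756.
Then V = β·F = 0.7560·449.8 = 340.0 mol/h and L = F − V = 109.8 mol/h.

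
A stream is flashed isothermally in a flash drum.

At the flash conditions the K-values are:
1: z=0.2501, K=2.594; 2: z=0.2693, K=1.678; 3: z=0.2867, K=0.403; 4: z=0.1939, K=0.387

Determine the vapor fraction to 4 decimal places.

Let ψ = V/F and solve Σ zᵢ(Kᵢ−1)/(1+ψ(Kᵢ−1)) = 0.
Feasibility: ΣzᵢKᵢ = 1.2912, Σzᵢ/Kᵢ = 1.4694 — both > 1, two phases present.
Newton–Raphson from ψ = 0.5:
  ψ = 0.5000: g = -0.05718, g' = -0.6250 → ψ = 0.4085
  ψ = 0.4085: g = -0.00051, g' = -0.6174 → ψ = 0.4077
Converged at ψ = 0.4077.

ψ = 0.4077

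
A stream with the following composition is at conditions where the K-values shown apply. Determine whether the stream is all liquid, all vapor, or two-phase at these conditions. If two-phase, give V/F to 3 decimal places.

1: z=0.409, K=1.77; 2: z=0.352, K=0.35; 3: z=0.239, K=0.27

all liquid

ΣzᵢKᵢ = 0.912; Σzᵢ/Kᵢ = 2.122.
Since ΣzᵢKᵢ < 1 the mixture is below its bubble point — single liquid phase.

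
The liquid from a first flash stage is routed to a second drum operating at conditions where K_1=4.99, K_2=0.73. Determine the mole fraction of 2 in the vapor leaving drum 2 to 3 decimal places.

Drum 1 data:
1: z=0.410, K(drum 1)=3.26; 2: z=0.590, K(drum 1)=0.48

y_2 (drum 2) = 0.684

Drum 1:
Newton–Raphson from ψ₁ = 0.5:
  ψ₁ = 0.500: g = 0.0204, g' = -0.753 → ψ₁ = 0.527
Converged at ψ₁ = 0.527.
Drum-1 compositions:
  1: x = 0.187, y = 0.610
  2: x = 0.813, y = 0.390
Drum-2 feed = drum-1 liquid: z₂ = (0.1871, 0.8129).
Drum 2:
Binary case is linear: z₁(K₁−1)(1+ψ₂(K₂−1)) + z₂(K₂−1)(1+ψ₂(K₁−1)) = 0
⇒ ψ₂ = [z₁(K₁−1)+z₂(K₂−1)] / [−(K₁−1)(K₂−1)] = 0.5268/1.0773 = 0.489
  1: x = 0.063, y = 0.316
  2: x = 0.937, y = 0.684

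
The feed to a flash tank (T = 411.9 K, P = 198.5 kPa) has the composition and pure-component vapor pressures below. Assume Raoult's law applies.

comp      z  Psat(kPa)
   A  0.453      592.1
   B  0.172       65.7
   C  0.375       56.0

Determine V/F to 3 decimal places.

V/F = 0.369

Raoult's law: Kᵢ = Pᵢˢᵃᵗ/P = Pᵢˢᵃᵗ/198.5.
  K_A = 592.1/198.5 = 2.98287, K_B = 65.7/198.5 = 0.33098, K_C = 56.0/198.5 = 0.28212
Rachford–Rice: g(V/F) = Σ zᵢ(Kᵢ−1)/(1+V/F(Kᵢ−1)) = 0.
Check two-phase: ΣzᵢKᵢ = 1.514 > 1 and Σzᵢ/Kᵢ = 2.001 > 1, so g(0) = 0.514 > 0 and g(1) = -1.001 < 0.
Iterate (Newton) starting at V/F = 0.5:
  V/F = 0.500: g = -0.1418, g' = -1.093 → V/F = 0.370
  V/F = 0.370: g = -0.0017, g' = -1.087 → V/F = 0.369
Converged at V/F = 0.369.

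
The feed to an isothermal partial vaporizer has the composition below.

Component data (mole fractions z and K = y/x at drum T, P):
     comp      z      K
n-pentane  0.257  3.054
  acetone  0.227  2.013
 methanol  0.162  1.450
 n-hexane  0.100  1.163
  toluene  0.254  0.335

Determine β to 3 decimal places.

Newton iteration, β⁰ = 0.31:
  β = 0.310: g = 0.3642, g' = -0.746 → β = 0.799
  β = 0.799: g = 0.0349, g' = -0.757 → β = 0.845
  β = 0.845: g = -0.0013, g' = -0.817 → β = 0.843
Converged at β = 0.843.

β = 0.843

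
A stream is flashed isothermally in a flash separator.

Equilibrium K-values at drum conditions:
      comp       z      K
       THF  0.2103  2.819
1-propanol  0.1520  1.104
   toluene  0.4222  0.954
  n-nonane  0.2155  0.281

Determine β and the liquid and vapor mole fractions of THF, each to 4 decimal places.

Let β = V/F and solve Σ zᵢ(Kᵢ−1)/(1+β(Kᵢ−1)) = 0.
Feasibility: ΣzᵢKᵢ = 1.2240, Σzᵢ/Kᵢ = 1.4217 — both > 1, two phases present.
Newton–Raphson from β = 0.62:
  β = 0.6200: g = -0.10493, g' = -0.5188 → β = 0.4177
  β = 0.4177: g = -0.00875, g' = -0.4547 → β = 0.3985
Converged at β = 0.3985.
Compositions from xᵢ = zᵢ/(1+β(Kᵢ−1)), yᵢ = Kᵢxᵢ:
  THF: x = 0.1219, y = 0.3437
  1-propanol: x = 0.1460, y = 0.1611
  toluene: x = 0.4301, y = 0.4103
  n-nonane: x = 0.3020, y = 0.0849

β = 0.3985, x_THF = 0.1219, y_THF = 0.3437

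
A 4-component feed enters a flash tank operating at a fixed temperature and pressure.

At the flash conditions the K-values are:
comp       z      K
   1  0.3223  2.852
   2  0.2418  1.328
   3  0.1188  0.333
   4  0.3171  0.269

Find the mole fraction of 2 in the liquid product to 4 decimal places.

x_2 = 0.2155

Rachford–Rice: g(ψ) = Σ zᵢ(Kᵢ−1)/(1+ψ(Kᵢ−1)) = 0.
g(0) = ΣzᵢKᵢ − 1 = 0.3652 and g(1) = 1 − Σzᵢ/Kᵢ = -0.8307, so a root lies in (0, 1).
Newton–Raphson from ψ = 0.36:
  ψ = 0.3600: g = 0.01020, g' = -0.8224 → ψ = 0.3724
Converged at ψ = 0.3724.
Compositions from xᵢ = zᵢ/(1+ψ(Kᵢ−1)), yᵢ = Kᵢxᵢ:
  1: x = 0.1907, y = 0.5440
  2: x = 0.2155, y = 0.2862
  3: x = 0.1581, y = 0.0526
  4: x = 0.4357, y = 0.1172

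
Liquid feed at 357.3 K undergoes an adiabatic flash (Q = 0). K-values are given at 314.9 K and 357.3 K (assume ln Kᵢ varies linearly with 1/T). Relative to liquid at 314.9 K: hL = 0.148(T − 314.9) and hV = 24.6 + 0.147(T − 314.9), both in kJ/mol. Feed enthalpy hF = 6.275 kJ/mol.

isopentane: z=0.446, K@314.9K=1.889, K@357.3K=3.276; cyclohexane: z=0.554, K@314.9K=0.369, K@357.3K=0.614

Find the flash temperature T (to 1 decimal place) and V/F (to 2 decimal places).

Adiabatic flash: solve Rachford–Rice at each trial T, then check hF = ψ·hV(T) + (1−ψ)·hL(T).
  T = 314.9 K: K = (1.889, 0.369), RR gives ψ = 0.084, H_out = 2.058 kJ/mol
  T = 357.3 K: K = (3.276, 0.614), RR gives ψ = 0.912, H_out = 28.672 kJ/mol
  T = 336.1 K: K = (2.531, 0.484), RR gives ψ = 0.502, H_out = 15.477 kJ/mol
  T = 325.5 K: K = (2.197, 0.424), RR gives ψ = 0.312, H_out = 9.240 kJ/mol
  T = 320.2 K: K = (2.040, 0.396), RR gives ψ = 0.206, H_out = 5.846 kJ/mol
  T = 322.9 K: K = (2.119, 0.410), RR gives ψ = 0.261, H_out = 7.612 kJ/mol
  T = 321.5 K: K = (2.078, 0.403), RR gives ψ = 0.233, H_out = 6.707 kJ/mol
Linear interpolation between T = 320.2 (H_out = 5.846) and T = 321.5 (H_out = 6.707) on hF = 6.275 gives T ≈ 320.8 K, at which ψ = 0.22.

T = 320.8 K, V/F = 0.22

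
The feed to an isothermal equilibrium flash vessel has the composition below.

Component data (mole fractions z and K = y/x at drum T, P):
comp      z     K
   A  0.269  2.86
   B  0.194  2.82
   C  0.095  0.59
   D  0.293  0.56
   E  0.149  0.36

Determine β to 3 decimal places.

Rachford–Rice: g(β) = Σ zᵢ(Kᵢ−1)/(1+β(Kᵢ−1)) = 0.
g(0) = ΣzᵢKᵢ − 1 = 0.590 and g(1) = 1 − Σzᵢ/Kᵢ = -0.261, so a root lies in (0, 1).
Newton–Raphson from β = 0.49:
  β = 0.490: g = 0.0964, g' = -0.681 → β = 0.632
  β = 0.632: g = 0.0032, g' = -0.646 → β = 0.637
Converged at β = 0.637.

β = 0.637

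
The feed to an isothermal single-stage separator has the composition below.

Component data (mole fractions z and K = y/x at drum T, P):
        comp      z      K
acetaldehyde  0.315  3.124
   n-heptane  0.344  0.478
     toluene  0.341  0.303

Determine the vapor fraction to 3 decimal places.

Let ψ = V/F and solve Σ zᵢ(Kᵢ−1)/(1+ψ(Kᵢ−1)) = 0.
Feasibility: ΣzᵢKᵢ = 1.252, Σzᵢ/Kᵢ = 1.946 — both > 1, two phases present.
Newton–Raphson from ψ = 0.5:
  ψ = 0.500: g = -0.2833, g' = -0.896 → ψ = 0.184
  ψ = 0.184: g = 0.0099, g' = -1.068 → ψ = 0.193
Converged at ψ = 0.193.

ψ = 0.193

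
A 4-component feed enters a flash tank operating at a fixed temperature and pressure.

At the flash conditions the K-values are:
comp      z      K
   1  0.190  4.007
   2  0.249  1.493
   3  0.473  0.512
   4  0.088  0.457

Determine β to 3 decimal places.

Material balance + equilibrium reduce to Σ zᵢ(Kᵢ−1)/(1+β(Kᵢ−1)) = 0.
Feasibility: ΣzᵢKᵢ = 1.415, Σzᵢ/Kᵢ = 1.331 — both > 1, two phases present.
Newton–Raphson from β = 0.47:
  β = 0.470: g = -0.0273, g' = -0.571 → β = 0.422
  β = 0.422: g = 0.0006, g' = -0.597 → β = 0.423
Converged at β = 0.423.

β = 0.423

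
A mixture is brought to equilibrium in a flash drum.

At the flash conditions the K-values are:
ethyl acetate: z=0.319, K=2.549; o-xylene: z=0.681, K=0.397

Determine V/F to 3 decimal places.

V/F = 0.089

Material balance + equilibrium reduce to Σ zᵢ(Kᵢ−1)/(1+V/F(Kᵢ−1)) = 0.
Check two-phase: ΣzᵢKᵢ = 1.083 > 1 and Σzᵢ/Kᵢ = 1.841 > 1, so g(0) = 0.083 > 0 and g(1) = -0.841 < 0.
Binary case is linear: z₁(K₁−1)(1+V/F(K₂−1)) + z₂(K₂−1)(1+V/F(K₁−1)) = 0
⇒ V/F = [z₁(K₁−1)+z₂(K₂−1)] / [−(K₁−1)(K₂−1)] = 0.0835/0.9340 = 0.089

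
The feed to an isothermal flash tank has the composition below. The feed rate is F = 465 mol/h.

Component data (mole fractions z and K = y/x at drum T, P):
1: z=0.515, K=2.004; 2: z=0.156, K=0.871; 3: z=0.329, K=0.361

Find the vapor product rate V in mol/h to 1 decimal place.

Rachford–Rice: g(ψ) = Σ zᵢ(Kᵢ−1)/(1+ψ(Kᵢ−1)) = 0.
Check two-phase: ΣzᵢKᵢ = 1.287 > 1 and Σzᵢ/Kᵢ = 1.347 > 1, so g(0) = 0.287 > 0 and g(1) = -0.347 < 0.
Newton–Raphson from ψ = 0.42:
  ψ = 0.420: g = 0.0551, g' = -0.511 → ψ = 0.528
  ψ = 0.528: g = -0.0009, g' = -0.531 → ψ = 0.526
Converged at ψ = 0.526.
Then V = ψ·F = 0.5262·465 = 244.7 mol/h and L = F − V = 220.3 mol/h.

V = 244.7 mol/h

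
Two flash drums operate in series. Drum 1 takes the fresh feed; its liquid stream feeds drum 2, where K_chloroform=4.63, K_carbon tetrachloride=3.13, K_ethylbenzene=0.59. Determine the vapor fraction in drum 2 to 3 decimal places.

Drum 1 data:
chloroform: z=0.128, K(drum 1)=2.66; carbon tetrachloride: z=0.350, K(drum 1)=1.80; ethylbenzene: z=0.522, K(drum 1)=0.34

Drum 1:
Let ψ₁ = V/F and solve Σ zᵢ(Kᵢ−1)/(1+ψ₁(Kᵢ−1)) = 0.
Feasibility: ΣzᵢKᵢ = 1.148, Σzᵢ/Kᵢ = 1.778 — both > 1, two phases present.
Newton–Raphson from ψ₁ = 0.61:
  ψ₁ = 0.610: g = -0.2830, g' = -0.825 → ψ₁ = 0.267
  ψ₁ = 0.267: g = -0.0404, g' = -0.656 → ψ₁ = 0.206
Converged at ψ₁ = 0.206.
Drum-1 compositions:
  chloroform: x = 0.095, y = 0.254
  carbon tetrachloride: x = 0.300, y = 0.541
  ethylbenzene: x = 0.604, y = 0.205
Drum-2 feed = drum-1 liquid: z₂ = (0.0954, 0.3005, 0.6041).
Drum 2:
Rachford–Rice: g(ψ₂) = Σ zᵢ(Kᵢ−1)/(1+ψ₂(Kᵢ−1)) = 0.
Check two-phase: ΣzᵢKᵢ = 1.739 > 1 and Σzᵢ/Kᵢ = 1.141 > 1, so g(0) = 0.739 > 0 and g(1) = -0.141 < 0.
Iterate (Newton) starting at ψ₂ = 0.5:
  ψ₂ = 0.500: g = 0.1214, g' = -0.639 → ψ₂ = 0.690
  ψ₂ = 0.690: g = 0.0126, g' = -0.523 → ψ₂ = 0.714
Converged at ψ₂ = 0.714.
  chloroform: x = 0.027, y = 0.123
  carbon tetrachloride: x = 0.119, y = 0.373
  ethylbenzene: x = 0.854, y = 0.504

V/F (drum 2) = 0.714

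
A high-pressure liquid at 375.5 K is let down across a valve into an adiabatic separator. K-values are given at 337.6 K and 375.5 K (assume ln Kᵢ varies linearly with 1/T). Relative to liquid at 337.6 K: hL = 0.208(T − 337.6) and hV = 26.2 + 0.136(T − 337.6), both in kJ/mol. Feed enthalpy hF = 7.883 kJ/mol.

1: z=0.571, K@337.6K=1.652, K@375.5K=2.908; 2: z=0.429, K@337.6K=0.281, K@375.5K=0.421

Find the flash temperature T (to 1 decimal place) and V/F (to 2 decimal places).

Adiabatic flash: solve Rachford–Rice at each trial T, then check hF = ψ·hV(T) + (1−ψ)·hL(T).
  T = 337.6 K: K = (1.652, 0.281), RR gives ψ = 0.136, H_out = 3.568 kJ/mol
  T = 375.5 K: K = (2.908, 0.421), RR gives ψ = 0.761, H_out = 25.753 kJ/mol
  T = 356.6 K: K = (2.227, 0.348), RR gives ψ = 0.526, H_out = 17.009 kJ/mol
  T = 347.1 K: K = (1.926, 0.314), RR gives ψ = 0.368, H_out = 11.377 kJ/mol
  T = 342.4 K: K = (1.787, 0.297), RR gives ψ = 0.267, H_out = 7.911 kJ/mol
  T = 340.0 K: K = (1.719, 0.289), RR gives ψ = 0.206, H_out = 5.866 kJ/mol
Linear interpolation between T = 340.0 (H_out = 5.866) and T = 342.4 (H_out = 7.911) on hF = 7.883 gives T ≈ 342.4 K, at which ψ = 0.27.

T = 342.4 K, V/F = 0.27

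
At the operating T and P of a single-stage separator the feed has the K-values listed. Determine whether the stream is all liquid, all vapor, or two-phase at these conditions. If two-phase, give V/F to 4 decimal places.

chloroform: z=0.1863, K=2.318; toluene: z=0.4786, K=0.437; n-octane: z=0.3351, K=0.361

all liquid

ΣzᵢKᵢ = 0.7620; Σzᵢ/Kᵢ = 2.1038.
Since ΣzᵢKᵢ < 1 the mixture is below its bubble point — single liquid phase.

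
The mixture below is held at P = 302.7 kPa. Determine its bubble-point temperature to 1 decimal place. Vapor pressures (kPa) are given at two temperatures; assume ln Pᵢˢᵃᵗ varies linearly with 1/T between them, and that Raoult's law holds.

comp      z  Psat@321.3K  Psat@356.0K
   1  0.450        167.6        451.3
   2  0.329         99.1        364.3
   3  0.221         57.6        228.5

T = 349.1 K

Bubble-point temperature: ΣzᵢPᵢˢᵃᵗ(T) = P. Interpolate ln Pᵢˢᵃᵗ = aᵢ + bᵢ/T.
  T = 321.3 K: ΣzᵢPᵢˢᵃᵗ = 120.75 kPa
  T = 356.0 K: ΣzᵢPᵢˢᵃᵗ = 373.44 kPa
  T = 338.6 K: ΣzᵢPᵢˢᵃᵗ = 217.48 kPa
  T = 347.3 K: ΣzᵢPᵢˢᵃᵗ = 286.70 kPa
  T = 351.6 K: ΣzᵢPᵢˢᵃᵗ = 327.18 kPa
  T = 349.5 K: ΣzᵢPᵢˢᵃᵗ = 306.85 kPa
  T = 348.4 K: ΣzᵢPᵢˢᵃᵗ = 296.63 kPa
Interpolating between 348.4 K and 349.5 K gives T ≈ 349.1 K.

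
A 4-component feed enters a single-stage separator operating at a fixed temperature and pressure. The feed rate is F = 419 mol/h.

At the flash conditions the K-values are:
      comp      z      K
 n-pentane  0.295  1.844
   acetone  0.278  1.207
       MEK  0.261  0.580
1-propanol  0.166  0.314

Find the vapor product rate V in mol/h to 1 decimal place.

Rachford–Rice: g(β) = Σ zᵢ(Kᵢ−1)/(1+β(Kᵢ−1)) = 0.
Check two-phase: ΣzᵢKᵢ = 1.083 > 1 and Σzᵢ/Kᵢ = 1.369 > 1, so g(0) = 0.083 > 0 and g(1) = -0.369 < 0.
Newton–Raphson from β = 0.68:
  β = 0.680: g = -0.1582, g' = -0.459 → β = 0.335
  β = 0.335: g = -0.0275, g' = -0.332 → β = 0.252
  β = 0.252: g = -0.0003, g' = -0.325 → β = 0.251
Converged at β = 0.251.
Then V = β·F = 0.2512·419 = 105.2 mol/h and L = F − V = 313.8 mol/h.

V = 105.2 mol/h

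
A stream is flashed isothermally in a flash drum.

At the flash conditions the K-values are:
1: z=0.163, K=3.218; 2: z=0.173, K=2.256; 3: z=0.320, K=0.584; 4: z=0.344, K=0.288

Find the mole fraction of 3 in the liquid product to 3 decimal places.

Newton–Raphson from V/F = 0.5:
  V/F = 0.500: g = -0.2435, g' = -0.792 → V/F = 0.193
  V/F = 0.193: g = -0.0002, g' = -0.870 → V/F = 0.192
Converged at V/F = 0.192.
Compositions from xᵢ = zᵢ/(1+V/F(Kᵢ−1)), yᵢ = Kᵢxᵢ:
  1: x = 0.114, y = 0.368
  2: x = 0.139, y = 0.314
  3: x = 0.348, y = 0.203
  4: x = 0.399, y = 0.115

x_3 = 0.348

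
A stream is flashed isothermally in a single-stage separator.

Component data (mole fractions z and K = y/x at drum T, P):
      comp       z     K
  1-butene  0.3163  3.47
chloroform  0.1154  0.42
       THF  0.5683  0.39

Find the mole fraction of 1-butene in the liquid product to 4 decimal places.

x_1-butene = 0.1967

Rachford–Rice: g(β) = Σ zᵢ(Kᵢ−1)/(1+β(Kᵢ−1)) = 0.
Check two-phase: ΣzᵢKᵢ = 1.3677 > 1 and Σzᵢ/Kᵢ = 1.8231 > 1, so g(0) = 0.3677 > 0 and g(1) = -0.8231 < 0.
Iterate (Newton) starting at β = 0.58:
  β = 0.5800: g = -0.31616, g' = -0.9207 → β = 0.2366
  β = 0.2366: g = 0.01039, g' = -1.1097 → β = 0.2460
Converged at β = 0.2460.
Compositions from xᵢ = zᵢ/(1+β(Kᵢ−1)), yᵢ = Kᵢxᵢ:
  1-butene: x = 0.1967, y = 0.6827
  chloroform: x = 0.1346, y = 0.0565
  THF: x = 0.6687, y = 0.2608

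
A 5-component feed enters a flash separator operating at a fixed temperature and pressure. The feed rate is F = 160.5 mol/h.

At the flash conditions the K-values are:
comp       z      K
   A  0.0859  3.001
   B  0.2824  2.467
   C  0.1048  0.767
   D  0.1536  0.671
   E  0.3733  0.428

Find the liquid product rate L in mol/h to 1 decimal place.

Let β = V/F and solve Σ zᵢ(Kᵢ−1)/(1+β(Kᵢ−1)) = 0.
Check two-phase: ΣzᵢKᵢ = 1.2977 > 1 and Σzᵢ/Kᵢ = 1.3808 > 1, so g(0) = 0.2977 > 0 and g(1) = -0.3808 < 0.
Newton iteration, β⁰ = 0.42:
  β = 0.4200: g = -0.01702, g' = -0.5752 → β = 0.3904
  β = 0.3904: g = 0.00014, g' = -0.5854 → β = 0.3907
Converged at β = 0.3907.
Then V = β·F = 0.3907·160.5 = 62.7 mol/h and L = F − V = 97.8 mol/h.

L = 97.8 mol/h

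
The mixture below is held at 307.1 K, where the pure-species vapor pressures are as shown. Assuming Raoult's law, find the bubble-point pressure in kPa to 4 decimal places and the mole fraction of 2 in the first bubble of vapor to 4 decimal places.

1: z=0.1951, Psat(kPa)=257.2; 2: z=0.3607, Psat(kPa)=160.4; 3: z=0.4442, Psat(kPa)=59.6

Pbub = 134.5103 kPa, y_2 = 0.4301

At the bubble point ψ → 0, so ΣzᵢKᵢ = 1 with Kᵢ = Pᵢˢᵃᵗ/P ⇒ P = ΣzᵢPᵢˢᵃᵗ.
P = 0.1951·257.2 + 0.3607·160.4 + 0.4442·59.6 = 134.5103 kPa
yᵢ = zᵢPᵢˢᵃᵗ/P ⇒ y_2 = 0.3607·160.4/134.5103 = 0.4301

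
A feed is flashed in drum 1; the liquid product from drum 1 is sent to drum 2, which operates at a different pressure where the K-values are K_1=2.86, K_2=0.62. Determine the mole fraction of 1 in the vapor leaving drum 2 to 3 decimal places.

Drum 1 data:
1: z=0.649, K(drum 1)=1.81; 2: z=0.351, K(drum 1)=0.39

Drum 1:
Let ψ₁ = V/F and solve Σ zᵢ(Kᵢ−1)/(1+ψ₁(Kᵢ−1)) = 0.
Feasibility: ΣzᵢKᵢ = 1.312, Σzᵢ/Kᵢ = 1.259 — both > 1, two phases present.
Iterate (Newton) starting at ψ₁ = 0.5:
  ψ₁ = 0.500: g = 0.0661, g' = -0.486 → ψ₁ = 0.636
  ψ₁ = 0.636: g = -0.0028, g' = -0.534 → ψ₁ = 0.631
Converged at ψ₁ = 0.631.
Drum-1 compositions:
  1: x = 0.430, y = 0.778
  2: x = 0.570, y = 0.222
Drum-2 feed = drum-1 liquid: z₂ = (0.4296, 0.5704).
Drum 2:
Rachford–Rice: g(ψ₂) = Σ zᵢ(Kᵢ−1)/(1+ψ₂(Kᵢ−1)) = 0.
g(0) = ΣzᵢKᵢ − 1 = 0.582 and g(1) = 1 − Σzᵢ/Kᵢ = -0.070, so a root lies in (0, 1).
Newton–Raphson from ψ₂ = 0.5:
  ψ₂ = 0.500: g = 0.1464, g' = -0.525 → ψ₂ = 0.779
  ψ₂ = 0.779: g = 0.0183, g' = -0.414 → ψ₂ = 0.823
  ψ₂ = 0.823: g = 0.0002, g' = -0.406 → ψ₂ = 0.824
Converged at ψ₂ = 0.824.
  1: x = 0.170, y = 0.485
  2: x = 0.830, y = 0.515

y_1 (drum 2) = 0.485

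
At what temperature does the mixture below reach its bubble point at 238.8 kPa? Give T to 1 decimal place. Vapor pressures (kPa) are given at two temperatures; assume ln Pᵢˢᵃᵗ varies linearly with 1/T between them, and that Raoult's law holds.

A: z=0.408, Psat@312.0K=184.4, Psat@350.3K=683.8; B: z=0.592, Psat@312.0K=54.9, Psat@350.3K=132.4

T = 336.5 K

Bubble-point temperature: ΣzᵢPᵢˢᵃᵗ(T) = P. Interpolate ln Pᵢˢᵃᵗ = aᵢ + bᵢ/T.
  T = 312.0 K: ΣzᵢPᵢˢᵃᵗ = 107.74 kPa
  T = 350.3 K: ΣzᵢPᵢˢᵃᵗ = 357.37 kPa
  T = 331.1 K: ΣzᵢPᵢˢᵃᵗ = 201.93 kPa
  T = 340.7 K: ΣzᵢPᵢˢᵃᵗ = 270.55 kPa
  T = 335.9 K: ΣzᵢPᵢˢᵃᵗ = 234.17 kPa
  T = 338.3 K: ΣzᵢPᵢˢᵃᵗ = 251.82 kPa
Interpolating between 335.9 K and 338.3 K gives T ≈ 336.5 K.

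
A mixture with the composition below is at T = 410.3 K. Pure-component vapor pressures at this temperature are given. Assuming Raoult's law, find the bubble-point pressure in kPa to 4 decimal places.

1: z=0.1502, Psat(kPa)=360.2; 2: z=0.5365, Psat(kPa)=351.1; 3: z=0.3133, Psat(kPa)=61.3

At the bubble point ψ → 0, so ΣzᵢKᵢ = 1 with Kᵢ = Pᵢˢᵃᵗ/P ⇒ P = ΣzᵢPᵢˢᵃᵗ.
P = 0.1502·360.2 + 0.5365·351.1 + 0.3133·61.3 = 261.6725 kPa

Pbub = 261.6725 kPa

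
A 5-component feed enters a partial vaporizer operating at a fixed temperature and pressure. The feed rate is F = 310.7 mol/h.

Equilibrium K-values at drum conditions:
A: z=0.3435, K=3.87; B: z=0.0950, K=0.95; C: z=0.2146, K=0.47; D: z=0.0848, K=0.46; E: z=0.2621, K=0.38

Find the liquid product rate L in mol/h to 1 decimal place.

Material balance + equilibrium reduce to Σ zᵢ(Kᵢ−1)/(1+V/F(Kᵢ−1)) = 0.
Feasibility: ΣzᵢKᵢ = 1.6591, Σzᵢ/Kᵢ = 1.5194 — both > 1, two phases present.
Iterate (Newton) starting at V/F = 0.5:
  V/F = 0.5000: g = -0.05299, g' = -0.8470 → V/F = 0.4374
  V/F = 0.4374: g = 0.00124, g' = -0.8907 → V/F = 0.4388
Converged at V/F = 0.4388.
Then V = V/F·F = 0.4388·310.7 = 136.3 mol/h and L = F − V = 174.4 mol/h.

L = 174.4 mol/h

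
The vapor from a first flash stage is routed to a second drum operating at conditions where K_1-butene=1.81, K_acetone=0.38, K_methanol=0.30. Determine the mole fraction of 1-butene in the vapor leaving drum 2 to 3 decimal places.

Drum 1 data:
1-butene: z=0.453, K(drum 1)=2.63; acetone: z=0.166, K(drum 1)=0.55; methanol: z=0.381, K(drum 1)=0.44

y_1-butene (drum 2) = 0.822

Drum 1:
Rachford–Rice: g(ψ₁) = Σ zᵢ(Kᵢ−1)/(1+ψ₁(Kᵢ−1)) = 0.
Check two-phase: ΣzᵢKᵢ = 1.450 > 1 and Σzᵢ/Kᵢ = 1.340 > 1, so g(0) = 0.450 > 0 and g(1) = -0.340 < 0.
Newton–Raphson from ψ₁ = 0.4:
  ψ₁ = 0.400: g = 0.0809, g' = -0.689 → ψ₁ = 0.517
  ψ₁ = 0.517: g = 0.0028, g' = -0.648 → ψ₁ = 0.522
Converged at ψ₁ = 0.522.
Drum-1 compositions:
  1-butene: x = 0.245, y = 0.644
  acetone: x = 0.217, y = 0.119
  methanol: x = 0.538, y = 0.237
Drum-2 feed = drum-1 vapor: z₂ = (0.6439, 0.1193, 0.2368).
Drum 2:
Material balance + equilibrium reduce to Σ zᵢ(Kᵢ−1)/(1+ψ₂(Kᵢ−1)) = 0.
g(0) = ΣzᵢKᵢ − 1 = 0.282 and g(1) = 1 − Σzᵢ/Kᵢ = -0.459, so a root lies in (0, 1).
Newton–Raphson from ψ₂ = 0.43:
  ψ₂ = 0.430: g = 0.0488, g' = -0.555 → ψ₂ = 0.518
  ψ₂ = 0.518: g = -0.0016, g' = -0.595 → ψ₂ = 0.515
Converged at ψ₂ = 0.515.
  1-butene: x = 0.454, y = 0.822
  acetone: x = 0.175, y = 0.067
  methanol: x = 0.370, y = 0.111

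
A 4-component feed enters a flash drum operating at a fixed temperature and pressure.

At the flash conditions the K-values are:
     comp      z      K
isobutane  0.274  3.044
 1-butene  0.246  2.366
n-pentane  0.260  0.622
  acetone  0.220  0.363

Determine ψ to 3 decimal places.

Rachford–Rice: g(ψ) = Σ zᵢ(Kᵢ−1)/(1+ψ(Kᵢ−1)) = 0.
Check two-phase: ΣzᵢKᵢ = 1.658 > 1 and Σzᵢ/Kᵢ = 1.218 > 1, so g(0) = 0.658 > 0 and g(1) = -0.218 < 0.
Newton–Raphson from ψ = 0.5:
  ψ = 0.500: g = 0.1498, g' = -0.691 → ψ = 0.717
  ψ = 0.717: g = 0.0042, g' = -0.678 → ψ = 0.723
Converged at ψ = 0.723.

ψ = 0.723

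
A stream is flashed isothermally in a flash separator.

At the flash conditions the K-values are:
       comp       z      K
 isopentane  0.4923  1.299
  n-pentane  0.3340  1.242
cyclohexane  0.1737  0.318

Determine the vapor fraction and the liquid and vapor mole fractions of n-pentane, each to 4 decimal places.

Material balance + equilibrium reduce to Σ zᵢ(Kᵢ−1)/(1+ψ(Kᵢ−1)) = 0.
Check two-phase: ΣzᵢKᵢ = 1.1096 > 1 and Σzᵢ/Kᵢ = 1.1941 > 1, so g(0) = 0.1096 > 0 and g(1) = -0.1941 < 0.
Newton–Raphson from ψ = 0.5:
  ψ = 0.5000: g = 0.02039, g' = -0.2349 → ψ = 0.5868
  ψ = 0.5868: g = -0.00151, g' = -0.2714 → ψ = 0.5813
  ψ = 0.5813: g = -0.00001, g' = -0.2688 → ψ = 0.5812
Converged at ψ = 0.5812.
Compositions from xᵢ = zᵢ/(1+ψ(Kᵢ−1)), yᵢ = Kᵢxᵢ:
  isopentane: x = 0.4194, y = 0.5448
  n-pentane: x = 0.2928, y = 0.3637
  cyclohexane: x = 0.2878, y = 0.0915

ψ = 0.5812, x_n-pentane = 0.2928, y_n-pentane = 0.3637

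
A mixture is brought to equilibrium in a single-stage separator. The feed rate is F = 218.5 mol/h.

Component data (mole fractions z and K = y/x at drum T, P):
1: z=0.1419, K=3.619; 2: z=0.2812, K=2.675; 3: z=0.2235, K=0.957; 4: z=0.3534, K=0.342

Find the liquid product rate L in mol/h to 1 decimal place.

L = 91.6 mol/h

Rachford–Rice: g(ψ) = Σ zᵢ(Kᵢ−1)/(1+ψ(Kᵢ−1)) = 0.
Feasibility: ΣzᵢKᵢ = 1.6005, Σzᵢ/Kᵢ = 1.4112 — both > 1, two phases present.
Iterate (Newton) starting at ψ = 0.64:
  ψ = 0.6400: g = -0.04539, g' = -0.7767 → ψ = 0.5816
  ψ = 0.5816: g = -0.00065, g' = -0.7573 → ψ = 0.5807
Converged at ψ = 0.5807.
Then V = ψ·F = 0.5807·218.5 = 126.9 mol/h and L = F − V = 91.6 mol/h.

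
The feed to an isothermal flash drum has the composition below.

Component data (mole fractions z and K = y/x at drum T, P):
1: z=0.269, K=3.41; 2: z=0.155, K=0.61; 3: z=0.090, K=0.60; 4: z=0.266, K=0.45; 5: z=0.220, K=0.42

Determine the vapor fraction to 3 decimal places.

ψ = 0.226

Let ψ = V/F and solve Σ zᵢ(Kᵢ−1)/(1+ψ(Kᵢ−1)) = 0.
Feasibility: ΣzᵢKᵢ = 1.278, Σzᵢ/Kᵢ = 1.598 — both > 1, two phases present.
Newton iteration, ψ⁰ = 0.31:
  ψ = 0.310: g = -0.0707, g' = -0.788 → ψ = 0.220
  ψ = 0.220: g = 0.0051, g' = -0.914 → ψ = 0.226
Converged at ψ = 0.226.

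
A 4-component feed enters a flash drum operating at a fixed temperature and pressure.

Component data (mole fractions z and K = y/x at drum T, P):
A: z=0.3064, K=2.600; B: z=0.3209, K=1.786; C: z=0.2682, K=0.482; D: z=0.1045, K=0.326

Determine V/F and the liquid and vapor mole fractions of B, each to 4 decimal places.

Material balance + equilibrium reduce to Σ zᵢ(Kᵢ−1)/(1+V/F(Kᵢ−1)) = 0.
g(0) = ΣzᵢKᵢ − 1 = 0.5331 and g(1) = 1 − Σzᵢ/Kᵢ = -0.1745, so a root lies in (0, 1).
Iterate (Newton) starting at V/F = 0.41:
  V/F = 0.4100: g = 0.21308, g' = -0.6061 → V/F = 0.7616
  V/F = 0.7616: g = 0.00461, g' = -0.6336 → V/F = 0.7688
Converged at V/F = 0.7688.
Compositions from xᵢ = zᵢ/(1+V/F(Kᵢ−1)), yᵢ = Kᵢxᵢ:
  A: x = 0.1374, y = 0.3572
  B: x = 0.2000, y = 0.3572
  C: x = 0.4457, y = 0.2148
  D: x = 0.2169, y = 0.0707

V/F = 0.7688, x_B = 0.2000, y_B = 0.3572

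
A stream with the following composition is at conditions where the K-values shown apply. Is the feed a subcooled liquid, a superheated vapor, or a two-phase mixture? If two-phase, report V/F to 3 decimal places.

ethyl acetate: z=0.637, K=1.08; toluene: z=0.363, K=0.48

ΣzᵢKᵢ = 0.862; Σzᵢ/Kᵢ = 1.346.
Since ΣzᵢKᵢ < 1 the mixture is below its bubble point — single liquid phase.

subcooled liquid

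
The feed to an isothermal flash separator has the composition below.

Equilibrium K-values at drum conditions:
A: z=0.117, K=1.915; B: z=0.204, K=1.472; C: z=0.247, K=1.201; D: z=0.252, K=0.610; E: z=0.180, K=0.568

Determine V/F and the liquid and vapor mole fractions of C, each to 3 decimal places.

V/F = 0.374, x_C = 0.230, y_C = 0.276

Rachford–Rice: g(V/F) = Σ zᵢ(Kᵢ−1)/(1+V/F(Kᵢ−1)) = 0.
Feasibility: ΣzᵢKᵢ = 1.077, Σzᵢ/Kᵢ = 1.135 — both > 1, two phases present.
Iterate (Newton) starting at V/F = 0.54:
  V/F = 0.540: g = -0.0328, g' = -0.200 → V/F = 0.376
  V/F = 0.376: g = -0.0004, g' = -0.196 → V/F = 0.374
Converged at V/F = 0.374.
Compositions from xᵢ = zᵢ/(1+V/F(Kᵢ−1)), yᵢ = Kᵢxᵢ:
  A: x = 0.087, y = 0.167
  B: x = 0.173, y = 0.255
  C: x = 0.230, y = 0.276
  D: x = 0.295, y = 0.180
  E: x = 0.215, y = 0.122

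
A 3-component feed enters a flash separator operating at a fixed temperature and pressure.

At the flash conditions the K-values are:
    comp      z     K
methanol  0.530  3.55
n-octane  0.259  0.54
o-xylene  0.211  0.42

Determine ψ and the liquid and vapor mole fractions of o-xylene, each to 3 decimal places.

Material balance + equilibrium reduce to Σ zᵢ(Kᵢ−1)/(1+ψ(Kᵢ−1)) = 0.
g(0) = ΣzᵢKᵢ − 1 = 1.110 and g(1) = 1 − Σzᵢ/Kᵢ = -0.131, so a root lies in (0, 1).
Iterate (Newton) starting at ψ = 0.49:
  ψ = 0.490: g = 0.2760, g' = -0.911 → ψ = 0.793
  ψ = 0.793: g = 0.0330, g' = -0.757 → ψ = 0.837
  ψ = 0.837: g = -0.0001, g' = -0.764 → ψ = 0.836
Converged at ψ = 0.836.
Compositions from xᵢ = zᵢ/(1+ψ(Kᵢ−1)), yᵢ = Kᵢxᵢ:
  methanol: x = 0.169, y = 0.601
  n-octane: x = 0.421, y = 0.227
  o-xylene: x = 0.410, y = 0.172

ψ = 0.836, x_o-xylene = 0.410, y_o-xylene = 0.172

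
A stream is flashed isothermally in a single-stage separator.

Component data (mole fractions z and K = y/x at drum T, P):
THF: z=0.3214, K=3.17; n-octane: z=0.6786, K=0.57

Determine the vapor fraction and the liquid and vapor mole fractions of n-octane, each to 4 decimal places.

Material balance + equilibrium reduce to Σ zᵢ(Kᵢ−1)/(1+ψ(Kᵢ−1)) = 0.
Check two-phase: ΣzᵢKᵢ = 1.4056 > 1 and Σzᵢ/Kᵢ = 1.2919 > 1, so g(0) = 0.4056 > 0 and g(1) = -0.2919 < 0.
Binary case is linear: z₁(K₁−1)(1+ψ(K₂−1)) + z₂(K₂−1)(1+ψ(K₁−1)) = 0
⇒ ψ = [z₁(K₁−1)+z₂(K₂−1)] / [−(K₁−1)(K₂−1)] = 0.40564/0.93310 = 0.4347
Compositions from xᵢ = zᵢ/(1+ψ(Kᵢ−1)), yᵢ = Kᵢxᵢ:
  THF: x = 0.1654, y = 0.5243
  n-octane: x = 0.8346, y = 0.4757

ψ = 0.4347, x_n-octane = 0.8346, y_n-octane = 0.4757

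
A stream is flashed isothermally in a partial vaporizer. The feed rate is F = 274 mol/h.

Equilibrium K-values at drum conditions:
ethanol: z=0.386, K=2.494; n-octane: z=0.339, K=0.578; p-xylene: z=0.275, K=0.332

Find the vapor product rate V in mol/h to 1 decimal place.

V = 84.1 mol/h

Material balance + equilibrium reduce to Σ zᵢ(Kᵢ−1)/(1+ψ(Kᵢ−1)) = 0.
Feasibility: ΣzᵢKᵢ = 1.250, Σzᵢ/Kᵢ = 1.570 — both > 1, two phases present.
Iterate (Newton) starting at ψ = 0.39:
  ψ = 0.390: g = -0.0553, g' = -0.655 → ψ = 0.306
  ψ = 0.306: g = 0.0009, g' = -0.679 → ψ = 0.307
Converged at ψ = 0.307.
Then V = ψ·F = 0.3069·274 = 84.1 mol/h and L = F − V = 189.9 mol/h.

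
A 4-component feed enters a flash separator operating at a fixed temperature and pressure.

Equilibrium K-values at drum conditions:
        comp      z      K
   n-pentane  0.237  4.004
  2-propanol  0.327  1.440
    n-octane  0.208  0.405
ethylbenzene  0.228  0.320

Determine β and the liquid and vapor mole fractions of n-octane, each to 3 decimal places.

β = 0.489, x_n-octane = 0.293, y_n-octane = 0.119

Material balance + equilibrium reduce to Σ zᵢ(Kᵢ−1)/(1+β(Kᵢ−1)) = 0.
Check two-phase: ΣzᵢKᵢ = 1.577 > 1 and Σzᵢ/Kᵢ = 1.512 > 1, so g(0) = 0.577 > 0 and g(1) = -0.512 < 0.
Newton iteration, β⁰ = 0.37:
  β = 0.370: g = 0.0951, g' = -0.836 → β = 0.484
  β = 0.484: g = 0.0040, g' = -0.778 → β = 0.489
Converged at β = 0.489.
Compositions from xᵢ = zᵢ/(1+β(Kᵢ−1)), yᵢ = Kᵢxᵢ:
  n-pentane: x = 0.096, y = 0.384
  2-propanol: x = 0.269, y = 0.388
  n-octane: x = 0.293, y = 0.119
  ethylbenzene: x = 0.342, y = 0.109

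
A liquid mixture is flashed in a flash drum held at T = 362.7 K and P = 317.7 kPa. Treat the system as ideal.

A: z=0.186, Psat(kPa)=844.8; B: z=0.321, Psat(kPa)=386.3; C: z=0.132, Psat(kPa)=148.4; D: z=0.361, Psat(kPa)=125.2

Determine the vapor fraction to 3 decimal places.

Raoult's law: Kᵢ = Pᵢˢᵃᵗ/P = Pᵢˢᵃᵗ/317.7.
  K_A = 844.8/317.7 = 2.65911, K_B = 386.3/317.7 = 1.21593, K_C = 148.4/317.7 = 0.46711, K_D = 125.2/317.7 = 0.39408
Material balance + equilibrium reduce to Σ zᵢ(Kᵢ−1)/(1+ψ(Kᵢ−1)) = 0.
Check two-phase: ΣzᵢKᵢ = 1.089 > 1 and Σzᵢ/Kᵢ = 1.533 > 1, so g(0) = 0.089 > 0 and g(1) = -0.533 < 0.
Iterate (Newton) starting at ψ = 0.5:
  ψ = 0.500: g = -0.1785, g' = -0.508 → ψ = 0.148
  ψ = 0.148: g = -0.0019, g' = -0.548 → ψ = 0.145
Converged at ψ = 0.145.

ψ = 0.145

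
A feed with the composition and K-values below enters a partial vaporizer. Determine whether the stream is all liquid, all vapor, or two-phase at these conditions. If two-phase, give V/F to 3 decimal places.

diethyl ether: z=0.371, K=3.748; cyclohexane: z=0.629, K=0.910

ΣzᵢKᵢ = 1.963; Σzᵢ/Kᵢ = 0.790.
Since Σzᵢ/Kᵢ < 1 the mixture is above its dew point — single vapor phase.

all vapor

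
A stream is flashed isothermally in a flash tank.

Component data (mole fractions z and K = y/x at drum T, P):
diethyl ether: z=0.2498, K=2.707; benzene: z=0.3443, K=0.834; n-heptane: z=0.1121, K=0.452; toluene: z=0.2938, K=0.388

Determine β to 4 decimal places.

Material balance + equilibrium reduce to Σ zᵢ(Kᵢ−1)/(1+β(Kᵢ−1)) = 0.
Check two-phase: ΣzᵢKᵢ = 1.1280 > 1 and Σzᵢ/Kᵢ = 1.5103 > 1, so g(0) = 0.1280 > 0 and g(1) = -0.5103 < 0.
Newton iteration, β⁰ = 0.39:
  β = 0.3900: g = -0.11943, g' = -0.5175 → β = 0.1592
  β = 0.1592: g = 0.01006, g' = -0.6355 → β = 0.1750
  β = 0.1750: g = 0.00012, g' = -0.6208 → β = 0.1752
Converged at β = 0.1752.

β = 0.1752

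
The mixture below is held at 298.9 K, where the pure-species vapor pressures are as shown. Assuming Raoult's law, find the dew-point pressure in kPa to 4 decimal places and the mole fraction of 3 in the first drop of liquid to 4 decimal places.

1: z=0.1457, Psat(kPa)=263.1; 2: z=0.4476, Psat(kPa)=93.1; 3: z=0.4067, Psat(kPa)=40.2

At the dew point ψ → 1, so Σzᵢ/Kᵢ = 1 with Kᵢ = Pᵢˢᵃᵗ/P ⇒ 1/P = Σzᵢ/Pᵢˢᵃᵗ.
1/P = 0.1457/263.1 + 0.4476/93.1 + 0.4067/40.2 = 0.0154784 ⇒ P = 64.6060 kPa
xᵢ = zᵢP/Pᵢˢᵃᵗ ⇒ x_3 = 0.4067·64.6060/40.2 = 0.6536

Pdew = 64.6060 kPa, x_3 = 0.6536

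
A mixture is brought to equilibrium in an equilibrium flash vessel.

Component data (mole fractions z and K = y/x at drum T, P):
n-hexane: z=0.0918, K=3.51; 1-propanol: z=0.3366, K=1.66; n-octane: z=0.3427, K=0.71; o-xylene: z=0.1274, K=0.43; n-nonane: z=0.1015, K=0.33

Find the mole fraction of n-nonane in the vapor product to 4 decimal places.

Newton–Raphson from ψ = 0.42:
  ψ = 0.4200: g = -0.01717, g' = -0.4241 → ψ = 0.3795
  ψ = 0.3795: g = 0.00013, g' = -0.4312 → ψ = 0.3798
Converged at ψ = 0.3798.
Compositions from xᵢ = zᵢ/(1+ψ(Kᵢ−1)), yᵢ = Kᵢxᵢ:
  n-hexane: x = 0.0470, y = 0.1650
  1-propanol: x = 0.2691, y = 0.4468
  n-octane: x = 0.3851, y = 0.2734
  o-xylene: x = 0.1626, y = 0.0699
  n-nonane: x = 0.1361, y = 0.0449

y_n-nonane = 0.0449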